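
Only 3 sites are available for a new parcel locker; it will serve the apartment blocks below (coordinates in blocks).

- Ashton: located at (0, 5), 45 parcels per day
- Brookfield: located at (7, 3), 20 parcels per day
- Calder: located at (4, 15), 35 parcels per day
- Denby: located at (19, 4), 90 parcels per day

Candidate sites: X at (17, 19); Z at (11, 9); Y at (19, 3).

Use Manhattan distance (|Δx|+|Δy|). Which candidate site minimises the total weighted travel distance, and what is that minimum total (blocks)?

Total weighted distance at each candidate:
  X (17, 19): total = 4040
  Z (11, 9): total = 2500
  Y (19, 3): total = 2220
Minimum is at Y with total 2220 blocks.

Y, total 2220 blocks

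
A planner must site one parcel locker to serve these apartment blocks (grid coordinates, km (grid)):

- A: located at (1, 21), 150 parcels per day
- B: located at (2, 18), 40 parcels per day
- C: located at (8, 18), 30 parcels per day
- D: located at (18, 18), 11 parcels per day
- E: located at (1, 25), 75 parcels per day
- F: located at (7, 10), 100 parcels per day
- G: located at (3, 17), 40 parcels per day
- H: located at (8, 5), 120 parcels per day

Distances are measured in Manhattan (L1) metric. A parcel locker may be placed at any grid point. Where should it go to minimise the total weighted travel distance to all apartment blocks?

(3, 18)

Manhattan distance separates: Σwᵢ(|x−xᵢ|+|y−yᵢ|) = Σwᵢ|x−xᵢ| + Σwᵢ|y−yᵢ|, so x and y are optimised independently as 1-D weighted medians.
Total weight W = 566; half = 283.
x-coordinate, sorted with cumulative weight:
  x=1 (A, w=150) cum 150
  x=1 (E, w=75) cum 225
  x=2 (B, w=40) cum 265
  x=3 (G, w=40) cum 305  ← median
  x=7 (F, w=100) cum 405
  x=8 (C, w=30) cum 435
  x=8 (H, w=120) cum 555
  x=18 (D, w=11) cum 566
⇒ x* = 3
y-coordinate, sorted with cumulative weight:
  y=5 (H, w=120) cum 120
  y=10 (F, w=100) cum 220
  y=17 (G, w=40) cum 260
  y=18 (B, w=40) cum 300  ← median
  y=18 (C, w=30) cum 330
  y=18 (D, w=11) cum 341
  y=21 (A, w=150) cum 491
  y=25 (E, w=75) cum 566
⇒ y* = 18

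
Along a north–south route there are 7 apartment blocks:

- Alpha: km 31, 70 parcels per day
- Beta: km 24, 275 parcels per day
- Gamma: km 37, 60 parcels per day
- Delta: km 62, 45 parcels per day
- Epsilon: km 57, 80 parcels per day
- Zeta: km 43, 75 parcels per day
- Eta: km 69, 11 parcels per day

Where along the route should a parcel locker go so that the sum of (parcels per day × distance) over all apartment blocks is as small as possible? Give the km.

For a sum of weighted absolute distances on a line, the optimum is the weighted median (not the mean). Total weight W = 616; half-weight = 308.
Sort by position and accumulate weight:
  km 24 (Beta, w=275) → cum 275
  km 31 (Alpha, w=70) → cum 345  ≥ 308 → median here
  km 37 (Gamma, w=60) → cum 405
  km 43 (Zeta, w=75) → cum 480
  km 57 (Epsilon, w=80) → cum 560
  km 62 (Delta, w=45) → cum 605
  km 69 (Eta, w=11) → cum 616
Optimal location: km 31.

x = 31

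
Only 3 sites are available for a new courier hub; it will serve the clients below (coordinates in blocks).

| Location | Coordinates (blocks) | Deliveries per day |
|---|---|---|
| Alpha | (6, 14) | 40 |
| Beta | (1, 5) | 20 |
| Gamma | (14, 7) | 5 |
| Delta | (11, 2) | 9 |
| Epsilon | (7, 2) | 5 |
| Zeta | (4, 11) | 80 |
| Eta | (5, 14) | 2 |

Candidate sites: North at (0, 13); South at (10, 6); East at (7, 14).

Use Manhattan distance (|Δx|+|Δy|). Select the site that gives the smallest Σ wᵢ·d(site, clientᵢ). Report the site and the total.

East, total 1098 blocks

Total weighted distance at each candidate:
  North (0, 13): total = 1340
  South (10, 6): total = 1691
  East (7, 14): total = 1098
Minimum is at East with total 1098 blocks.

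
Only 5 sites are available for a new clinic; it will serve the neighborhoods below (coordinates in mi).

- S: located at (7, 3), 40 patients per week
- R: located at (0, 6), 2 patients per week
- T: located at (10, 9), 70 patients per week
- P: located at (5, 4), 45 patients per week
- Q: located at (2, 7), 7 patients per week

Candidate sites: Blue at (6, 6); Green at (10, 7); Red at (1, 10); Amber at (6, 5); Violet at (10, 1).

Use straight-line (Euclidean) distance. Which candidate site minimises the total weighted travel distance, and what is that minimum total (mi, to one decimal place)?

Amber, total 592.5 mi

Total weighted distance at each candidate:
  Blue (6, 6): total = 618.0
  Green (10, 7): total = 678.5
  Red (1, 10): total = 1357.5
  Amber (6, 5): total = 592.5
  Violet (10, 1): total = 1059.0
Minimum is at Amber with total 592.5 mi.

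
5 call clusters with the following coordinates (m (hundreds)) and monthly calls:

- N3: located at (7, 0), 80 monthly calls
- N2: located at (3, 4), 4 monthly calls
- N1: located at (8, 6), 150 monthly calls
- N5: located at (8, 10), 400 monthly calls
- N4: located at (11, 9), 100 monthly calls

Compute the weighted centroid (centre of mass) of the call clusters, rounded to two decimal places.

(8.27, 7.92)

The minimiser of Σwᵢ‖p−pᵢ‖² is the weighted centroid p* = (Σwᵢpᵢ)/(Σwᵢ).
Σwᵢ = 734.
Σwᵢxᵢ = 80·7 + 4·3 + 150·8 + 400·8 + 100·11 = 6072.
Σwᵢyᵢ = 80·0 + 4·4 + 150·6 + 400·10 + 100·9 = 5816.
x* = 6072/734 = 8.27, y* = 5816/734 = 7.92.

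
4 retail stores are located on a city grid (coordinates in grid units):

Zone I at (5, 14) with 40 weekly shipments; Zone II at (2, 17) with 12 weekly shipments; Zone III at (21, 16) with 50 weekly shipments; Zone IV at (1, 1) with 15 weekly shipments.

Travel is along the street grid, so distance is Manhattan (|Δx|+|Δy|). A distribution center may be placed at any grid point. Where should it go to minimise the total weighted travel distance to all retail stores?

(5, 16)

Manhattan distance separates: Σwᵢ(|x−xᵢ|+|y−yᵢ|) = Σwᵢ|x−xᵢ| + Σwᵢ|y−yᵢ|, so x and y are optimised independently as 1-D weighted medians.
Total weight W = 117; half = 58.5.
x-coordinate, sorted with cumulative weight:
  x=1 (Zone IV, w=15) cum 15
  x=2 (Zone II, w=12) cum 27
  x=5 (Zone I, w=40) cum 67  ← median
  x=21 (Zone III, w=50) cum 117
⇒ x* = 5
y-coordinate, sorted with cumulative weight:
  y=1 (Zone IV, w=15) cum 15
  y=14 (Zone I, w=40) cum 55
  y=16 (Zone III, w=50) cum 105  ← median
  y=17 (Zone II, w=12) cum 117
⇒ y* = 16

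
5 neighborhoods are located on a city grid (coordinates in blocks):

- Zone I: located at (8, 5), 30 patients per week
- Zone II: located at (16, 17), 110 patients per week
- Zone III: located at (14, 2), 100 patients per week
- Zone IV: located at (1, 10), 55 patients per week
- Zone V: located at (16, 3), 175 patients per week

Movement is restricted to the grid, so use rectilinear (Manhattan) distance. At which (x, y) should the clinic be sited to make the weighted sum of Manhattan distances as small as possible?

Manhattan distance separates: Σwᵢ(|x−xᵢ|+|y−yᵢ|) = Σwᵢ|x−xᵢ| + Σwᵢ|y−yᵢ|, so x and y are optimised independently as 1-D weighted medians.
Total weight W = 470; half = 235.
x-coordinate, sorted with cumulative weight:
  x=1 (Zone IV, w=55) cum 55
  x=8 (Zone I, w=30) cum 85
  x=14 (Zone III, w=100) cum 185
  x=16 (Zone II, w=110) cum 295  ← median
  x=16 (Zone V, w=175) cum 470
⇒ x* = 16
y-coordinate, sorted with cumulative weight:
  y=2 (Zone III, w=100) cum 100
  y=3 (Zone V, w=175) cum 275  ← median
  y=5 (Zone I, w=30) cum 305
  y=10 (Zone IV, w=55) cum 360
  y=17 (Zone II, w=110) cum 470
⇒ y* = 3

(16, 3)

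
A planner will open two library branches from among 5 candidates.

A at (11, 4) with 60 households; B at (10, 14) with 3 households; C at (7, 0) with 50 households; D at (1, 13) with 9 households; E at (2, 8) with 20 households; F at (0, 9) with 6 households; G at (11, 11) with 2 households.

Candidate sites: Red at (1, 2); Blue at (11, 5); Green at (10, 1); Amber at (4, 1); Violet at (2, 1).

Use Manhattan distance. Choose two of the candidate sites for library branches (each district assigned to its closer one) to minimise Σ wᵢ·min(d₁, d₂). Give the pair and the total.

Evaluate every pair (each demand assigned to the nearer of the two):
  {Blue, Amber}: total = 689
  {Blue, Violet}: total = 719
  {Red, Green}: total = 788
  {Red, Blue}: total = 789
  {Blue, Green}: total = 794
  {Green, Violet}: total = 818
  {Green, Amber}: total = 888
  {Red, Amber}: total = 1178
  {Amber, Violet}: total = 1208
  {Red, Violet}: total = 1408
Best pair: {Blue, Amber} with total 689.

{Blue, Amber}, total 689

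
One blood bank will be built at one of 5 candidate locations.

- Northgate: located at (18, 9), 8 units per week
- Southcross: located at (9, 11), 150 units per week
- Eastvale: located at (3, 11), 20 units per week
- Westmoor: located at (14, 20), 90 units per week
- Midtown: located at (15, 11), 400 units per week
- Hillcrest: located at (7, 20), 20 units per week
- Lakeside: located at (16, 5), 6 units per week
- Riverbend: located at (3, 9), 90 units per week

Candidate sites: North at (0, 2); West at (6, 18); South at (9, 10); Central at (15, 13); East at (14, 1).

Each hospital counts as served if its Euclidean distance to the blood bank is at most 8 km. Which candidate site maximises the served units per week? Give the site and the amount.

Coverage radius r = 8 km; a point is covered iff (Δx)²+(Δy)² ≤ 8² = 64.
  North (0, 2): covers {Riverbend} → 90
  West (6, 18): covers {Southcross, Eastvale, Hillcrest} → 190
  South (9, 10): covers {Southcross, Eastvale, Midtown, Riverbend} → 660
  Central (15, 13): covers {Northgate, Southcross, Westmoor, Midtown} → 648
  East (14, 1): covers {Lakeside} → 6
Maximum coverage at South: 660 units per week.

South, covering 660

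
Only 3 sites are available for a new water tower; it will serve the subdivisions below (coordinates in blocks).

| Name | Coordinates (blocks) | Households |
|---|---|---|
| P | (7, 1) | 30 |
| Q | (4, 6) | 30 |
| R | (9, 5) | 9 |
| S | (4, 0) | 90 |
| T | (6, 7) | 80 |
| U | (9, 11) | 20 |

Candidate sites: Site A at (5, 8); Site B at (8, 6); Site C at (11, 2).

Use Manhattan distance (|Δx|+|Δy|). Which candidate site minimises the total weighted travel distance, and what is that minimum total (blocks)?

Total weighted distance at each candidate:
  Site A (5, 8): total = 1533
  Site B (8, 6): total = 1578
  Site C (11, 2): total = 2355
Minimum is at Site A with total 1533 blocks.

Site A, total 1533 blocks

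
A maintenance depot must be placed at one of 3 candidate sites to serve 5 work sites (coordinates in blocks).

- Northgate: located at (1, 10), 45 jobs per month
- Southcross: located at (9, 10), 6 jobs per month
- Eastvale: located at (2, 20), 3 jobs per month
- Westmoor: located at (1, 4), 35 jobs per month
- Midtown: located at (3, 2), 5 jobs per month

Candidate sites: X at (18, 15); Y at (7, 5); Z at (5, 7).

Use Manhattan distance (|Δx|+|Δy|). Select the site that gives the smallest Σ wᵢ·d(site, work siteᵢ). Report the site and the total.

Z, total 685 blocks

Total weighted distance at each candidate:
  X (18, 15): total = 2257
  Y (7, 5): total = 877
  Z (5, 7): total = 685
Minimum is at Z with total 685 blocks.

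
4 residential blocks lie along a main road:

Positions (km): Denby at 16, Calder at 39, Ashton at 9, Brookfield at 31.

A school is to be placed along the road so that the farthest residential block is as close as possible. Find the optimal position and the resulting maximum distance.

The 1-center on a line is the midpoint of the two extreme points: leftmost at 9, rightmost at 39.
Optimal location = (9 + 39)/2 = 24; maximum distance = (39 − 9)/2 = 15.

location 24, max distance 15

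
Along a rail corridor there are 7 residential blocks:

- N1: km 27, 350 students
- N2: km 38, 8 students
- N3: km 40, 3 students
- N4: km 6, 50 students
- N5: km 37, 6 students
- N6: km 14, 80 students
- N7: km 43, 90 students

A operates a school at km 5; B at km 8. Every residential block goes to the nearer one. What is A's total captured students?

50

The indifferent point is the midpoint (5+8)/2 = 6.5; residential blocks left of it (closer to A at 5) go to A, those right go to B.
  N4 at 6 (w=50) → A
  N6 at 14 (w=80) → B
  N1 at 27 (w=350) → B
  N5 at 37 (w=6) → B
  N2 at 38 (w=8) → B
  N3 at 40 (w=3) → B
  N7 at 43 (w=90) → B
A captures 50; B captures 537.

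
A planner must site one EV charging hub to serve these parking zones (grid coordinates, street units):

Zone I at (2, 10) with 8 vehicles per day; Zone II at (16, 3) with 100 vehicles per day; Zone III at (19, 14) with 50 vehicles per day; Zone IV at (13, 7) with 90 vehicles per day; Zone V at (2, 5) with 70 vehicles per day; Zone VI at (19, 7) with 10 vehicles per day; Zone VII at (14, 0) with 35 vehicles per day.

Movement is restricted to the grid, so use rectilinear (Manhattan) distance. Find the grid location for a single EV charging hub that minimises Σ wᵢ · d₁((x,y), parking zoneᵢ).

(14, 5)

Manhattan distance separates: Σwᵢ(|x−xᵢ|+|y−yᵢ|) = Σwᵢ|x−xᵢ| + Σwᵢ|y−yᵢ|, so x and y are optimised independently as 1-D weighted medians.
Total weight W = 363; half = 181.5.
x-coordinate, sorted with cumulative weight:
  x=2 (Zone I, w=8) cum 8
  x=2 (Zone V, w=70) cum 78
  x=13 (Zone IV, w=90) cum 168
  x=14 (Zone VII, w=35) cum 203  ← median
  x=16 (Zone II, w=100) cum 303
  x=19 (Zone III, w=50) cum 353
  x=19 (Zone VI, w=10) cum 363
⇒ x* = 14
y-coordinate, sorted with cumulative weight:
  y=0 (Zone VII, w=35) cum 35
  y=3 (Zone II, w=100) cum 135
  y=5 (Zone V, w=70) cum 205  ← median
  y=7 (Zone IV, w=90) cum 295
  y=7 (Zone VI, w=10) cum 305
  y=10 (Zone I, w=8) cum 313
  y=14 (Zone III, w=50) cum 363
⇒ y* = 5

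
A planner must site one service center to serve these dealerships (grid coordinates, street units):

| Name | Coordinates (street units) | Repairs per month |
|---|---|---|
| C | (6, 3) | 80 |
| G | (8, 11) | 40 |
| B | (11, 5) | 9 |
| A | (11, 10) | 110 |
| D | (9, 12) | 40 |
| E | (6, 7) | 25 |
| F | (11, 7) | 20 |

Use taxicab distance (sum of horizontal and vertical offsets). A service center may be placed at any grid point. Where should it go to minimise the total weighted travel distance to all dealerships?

Manhattan distance separates: Σwᵢ(|x−xᵢ|+|y−yᵢ|) = Σwᵢ|x−xᵢ| + Σwᵢ|y−yᵢ|, so x and y are optimised independently as 1-D weighted medians.
Total weight W = 324; half = 162.
x-coordinate, sorted with cumulative weight:
  x=6 (C, w=80) cum 80
  x=6 (E, w=25) cum 105
  x=8 (G, w=40) cum 145
  x=9 (D, w=40) cum 185  ← median
  x=11 (B, w=9) cum 194
  x=11 (A, w=110) cum 304
  x=11 (F, w=20) cum 324
⇒ x* = 9
y-coordinate, sorted with cumulative weight:
  y=3 (C, w=80) cum 80
  y=5 (B, w=9) cum 89
  y=7 (E, w=25) cum 114
  y=7 (F, w=20) cum 134
  y=10 (A, w=110) cum 244  ← median
  y=11 (G, w=40) cum 284
  y=12 (D, w=40) cum 324
⇒ y* = 10

(9, 10)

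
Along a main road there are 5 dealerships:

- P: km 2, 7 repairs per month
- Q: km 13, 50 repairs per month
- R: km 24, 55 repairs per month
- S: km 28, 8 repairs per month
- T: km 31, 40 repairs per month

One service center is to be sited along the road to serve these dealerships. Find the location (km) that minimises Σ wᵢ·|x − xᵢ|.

For a sum of weighted absolute distances on a line, the optimum is the weighted median (not the mean). Total weight W = 160; half-weight = 80.
Sort by position and accumulate weight:
  km 2 (P, w=7) → cum 7
  km 13 (Q, w=50) → cum 57
  km 24 (R, w=55) → cum 112  ≥ 80 → median here
  km 28 (S, w=8) → cum 120
  km 31 (T, w=40) → cum 160
Optimal location: km 24.

x = 24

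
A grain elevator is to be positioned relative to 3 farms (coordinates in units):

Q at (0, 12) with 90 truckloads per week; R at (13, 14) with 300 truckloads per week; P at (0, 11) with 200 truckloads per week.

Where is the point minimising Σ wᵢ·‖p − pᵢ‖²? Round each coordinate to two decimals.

(6.61, 12.68)

The minimiser of Σwᵢ‖p−pᵢ‖² is the weighted centroid p* = (Σwᵢpᵢ)/(Σwᵢ).
Σwᵢ = 590.
Σwᵢxᵢ = 90·0 + 300·13 + 200·0 = 3900.
Σwᵢyᵢ = 90·12 + 300·14 + 200·11 = 7480.
x* = 3900/590 = 6.61, y* = 7480/590 = 12.68.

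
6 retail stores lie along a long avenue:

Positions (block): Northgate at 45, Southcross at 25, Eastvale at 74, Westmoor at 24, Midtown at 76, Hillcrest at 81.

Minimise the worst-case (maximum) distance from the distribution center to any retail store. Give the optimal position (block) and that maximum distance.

location 52.5, max distance 28.5

The 1-center on a line is the midpoint of the two extreme points: leftmost at 24, rightmost at 81.
Optimal location = (24 + 81)/2 = 52.5; maximum distance = (81 − 24)/2 = 28.5.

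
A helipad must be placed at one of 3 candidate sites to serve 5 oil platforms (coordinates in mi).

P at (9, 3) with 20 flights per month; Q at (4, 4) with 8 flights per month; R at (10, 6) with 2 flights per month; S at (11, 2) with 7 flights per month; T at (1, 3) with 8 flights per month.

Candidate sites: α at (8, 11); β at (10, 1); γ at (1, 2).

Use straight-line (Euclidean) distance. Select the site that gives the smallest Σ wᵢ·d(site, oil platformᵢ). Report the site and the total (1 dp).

Total weighted distance at each candidate:
  α (8, 11): total = 388.0
  β (10, 1): total = 192.0
  γ (1, 2): total = 287.8
Minimum is at β with total 192.0 mi.

β, total 192.0 mi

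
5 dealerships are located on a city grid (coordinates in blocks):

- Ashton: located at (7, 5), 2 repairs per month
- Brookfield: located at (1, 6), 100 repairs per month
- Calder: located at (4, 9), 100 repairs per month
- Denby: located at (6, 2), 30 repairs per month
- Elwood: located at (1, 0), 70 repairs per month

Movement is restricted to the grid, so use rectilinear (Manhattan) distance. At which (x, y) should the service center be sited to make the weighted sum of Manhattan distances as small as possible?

Manhattan distance separates: Σwᵢ(|x−xᵢ|+|y−yᵢ|) = Σwᵢ|x−xᵢ| + Σwᵢ|y−yᵢ|, so x and y are optimised independently as 1-D weighted medians.
Total weight W = 302; half = 151.
x-coordinate, sorted with cumulative weight:
  x=1 (Brookfield, w=100) cum 100
  x=1 (Elwood, w=70) cum 170  ← median
  x=4 (Calder, w=100) cum 270
  x=6 (Denby, w=30) cum 300
  x=7 (Ashton, w=2) cum 302
⇒ x* = 1
y-coordinate, sorted with cumulative weight:
  y=0 (Elwood, w=70) cum 70
  y=2 (Denby, w=30) cum 100
  y=5 (Ashton, w=2) cum 102
  y=6 (Brookfield, w=100) cum 202  ← median
  y=9 (Calder, w=100) cum 302
⇒ y* = 6

(1, 6)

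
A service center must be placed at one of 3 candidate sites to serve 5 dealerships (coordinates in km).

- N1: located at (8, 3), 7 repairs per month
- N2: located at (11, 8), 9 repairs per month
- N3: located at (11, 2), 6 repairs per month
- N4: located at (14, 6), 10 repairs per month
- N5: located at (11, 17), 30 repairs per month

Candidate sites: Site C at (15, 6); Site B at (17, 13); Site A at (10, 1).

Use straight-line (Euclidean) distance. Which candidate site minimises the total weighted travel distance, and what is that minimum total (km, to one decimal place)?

Total weighted distance at each candidate:
  Site C (15, 6): total = 488.6
  Site B (17, 13): total = 532.1
  Site A (10, 1): total = 636.9
Minimum is at Site C with total 488.6 km.

Site C, total 488.6 km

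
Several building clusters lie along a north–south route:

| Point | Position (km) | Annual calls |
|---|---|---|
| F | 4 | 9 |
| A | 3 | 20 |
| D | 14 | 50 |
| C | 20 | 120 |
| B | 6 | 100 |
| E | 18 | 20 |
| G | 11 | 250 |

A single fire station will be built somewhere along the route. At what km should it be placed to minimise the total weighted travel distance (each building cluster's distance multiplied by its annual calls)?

For a sum of weighted absolute distances on a line, the optimum is the weighted median (not the mean). Total weight W = 569; half-weight = 284.5.
Sort by position and accumulate weight:
  km 3 (A, w=20) → cum 20
  km 4 (F, w=9) → cum 29
  km 6 (B, w=100) → cum 129
  km 11 (G, w=250) → cum 379  ≥ 284.5 → median here
  km 14 (D, w=50) → cum 429
  km 18 (E, w=20) → cum 449
  km 20 (C, w=120) → cum 569
Optimal location: km 11.

x = 11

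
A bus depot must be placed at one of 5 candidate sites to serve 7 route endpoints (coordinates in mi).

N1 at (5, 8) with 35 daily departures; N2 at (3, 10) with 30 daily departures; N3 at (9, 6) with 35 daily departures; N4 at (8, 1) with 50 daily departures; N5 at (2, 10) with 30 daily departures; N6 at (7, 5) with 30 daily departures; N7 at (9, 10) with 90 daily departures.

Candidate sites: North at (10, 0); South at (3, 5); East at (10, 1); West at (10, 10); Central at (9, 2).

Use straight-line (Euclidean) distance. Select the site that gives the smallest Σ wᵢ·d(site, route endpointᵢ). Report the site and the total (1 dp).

Total weighted distance at each candidate:
  North (10, 0): total = 2484.7
  South (3, 5): total = 1785.1
  East (10, 1): total = 2247.8
  West (10, 10): total = 1508.7
  Central (9, 2): total = 1910.2
Minimum is at West with total 1508.7 mi.

West, total 1508.7 mi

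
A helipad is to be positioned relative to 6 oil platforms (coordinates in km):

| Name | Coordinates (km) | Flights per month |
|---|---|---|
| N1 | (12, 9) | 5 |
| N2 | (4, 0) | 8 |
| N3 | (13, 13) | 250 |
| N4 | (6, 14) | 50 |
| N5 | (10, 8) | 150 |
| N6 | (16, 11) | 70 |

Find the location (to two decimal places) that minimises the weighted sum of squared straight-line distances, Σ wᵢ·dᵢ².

The minimiser of Σwᵢ‖p−pᵢ‖² is the weighted centroid p* = (Σwᵢpᵢ)/(Σwᵢ).
Σwᵢ = 533.
Σwᵢxᵢ = 5·12 + 8·4 + 250·13 + 50·6 + 150·10 + 70·16 = 6262.
Σwᵢyᵢ = 5·9 + 8·0 + 250·13 + 50·14 + 150·8 + 70·11 = 5965.
x* = 6262/533 = 11.75, y* = 5965/533 = 11.19.

(11.75, 11.19)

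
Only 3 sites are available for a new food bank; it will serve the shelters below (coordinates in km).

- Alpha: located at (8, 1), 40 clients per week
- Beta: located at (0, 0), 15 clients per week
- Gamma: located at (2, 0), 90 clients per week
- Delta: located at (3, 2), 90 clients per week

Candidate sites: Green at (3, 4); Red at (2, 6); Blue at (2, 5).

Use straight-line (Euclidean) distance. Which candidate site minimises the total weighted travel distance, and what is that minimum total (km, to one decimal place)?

Green, total 859.3 km

Total weighted distance at each candidate:
  Green (3, 4): total = 859.3
  Red (2, 6): total = 1318.4
  Blue (2, 5): total = 1103.8
Minimum is at Green with total 859.3 km.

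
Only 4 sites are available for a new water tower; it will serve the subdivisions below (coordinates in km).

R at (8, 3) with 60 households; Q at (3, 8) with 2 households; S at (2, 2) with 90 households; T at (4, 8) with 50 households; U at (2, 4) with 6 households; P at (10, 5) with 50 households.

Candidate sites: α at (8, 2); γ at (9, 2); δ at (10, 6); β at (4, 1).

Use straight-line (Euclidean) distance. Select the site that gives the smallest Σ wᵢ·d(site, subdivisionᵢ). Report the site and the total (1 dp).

α, total 1194.4 km

Total weighted distance at each candidate:
  α (8, 2): total = 1194.4
  γ (9, 2): total = 1324.1
  δ (10, 6): total = 1451.6
  β (4, 1): total = 1215.9
Minimum is at α with total 1194.4 km.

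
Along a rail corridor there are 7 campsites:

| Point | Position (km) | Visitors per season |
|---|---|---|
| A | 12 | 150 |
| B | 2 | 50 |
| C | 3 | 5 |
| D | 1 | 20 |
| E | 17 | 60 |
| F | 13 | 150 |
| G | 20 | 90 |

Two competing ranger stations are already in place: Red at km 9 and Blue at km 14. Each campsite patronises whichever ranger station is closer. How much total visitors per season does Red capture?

75

The indifferent point is the midpoint (9+14)/2 = 11.5; campsites left of it (closer to Red at 9) go to Red, those right go to Blue.
  D at 1 (w=20) → Red
  B at 2 (w=50) → Red
  C at 3 (w=5) → Red
  A at 12 (w=150) → Blue
  F at 13 (w=150) → Blue
  E at 17 (w=60) → Blue
  G at 20 (w=90) → Blue
Red captures 75; Blue captures 450.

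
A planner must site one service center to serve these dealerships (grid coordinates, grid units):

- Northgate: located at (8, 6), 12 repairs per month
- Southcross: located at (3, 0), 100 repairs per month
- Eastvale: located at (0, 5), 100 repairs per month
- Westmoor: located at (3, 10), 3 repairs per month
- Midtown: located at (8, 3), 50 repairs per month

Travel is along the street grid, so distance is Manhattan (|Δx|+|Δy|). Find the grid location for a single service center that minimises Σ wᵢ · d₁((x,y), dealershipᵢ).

Manhattan distance separates: Σwᵢ(|x−xᵢ|+|y−yᵢ|) = Σwᵢ|x−xᵢ| + Σwᵢ|y−yᵢ|, so x and y are optimised independently as 1-D weighted medians.
Total weight W = 265; half = 132.5.
x-coordinate, sorted with cumulative weight:
  x=0 (Eastvale, w=100) cum 100
  x=3 (Southcross, w=100) cum 200  ← median
  x=3 (Westmoor, w=3) cum 203
  x=8 (Northgate, w=12) cum 215
  x=8 (Midtown, w=50) cum 265
⇒ x* = 3
y-coordinate, sorted with cumulative weight:
  y=0 (Southcross, w=100) cum 100
  y=3 (Midtown, w=50) cum 150  ← median
  y=5 (Eastvale, w=100) cum 250
  y=6 (Northgate, w=12) cum 262
  y=10 (Westmoor, w=3) cum 265
⇒ y* = 3

(3, 3)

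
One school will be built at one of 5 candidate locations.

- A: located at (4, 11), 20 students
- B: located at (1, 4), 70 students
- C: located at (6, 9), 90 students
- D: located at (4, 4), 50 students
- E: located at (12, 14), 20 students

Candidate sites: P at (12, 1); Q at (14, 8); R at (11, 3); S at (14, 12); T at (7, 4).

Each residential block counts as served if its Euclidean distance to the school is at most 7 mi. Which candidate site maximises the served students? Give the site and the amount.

T, covering 210

Coverage radius r = 7 mi; a point is covered iff (Δx)²+(Δy)² ≤ 7² = 49.
  P (12, 1): covers {none} → 0
  Q (14, 8): covers {E} → 20
  R (11, 3): covers {none} → 0
  S (14, 12): covers {E} → 20
  T (7, 4): covers {B, C, D} → 210
Maximum coverage at T: 210 students.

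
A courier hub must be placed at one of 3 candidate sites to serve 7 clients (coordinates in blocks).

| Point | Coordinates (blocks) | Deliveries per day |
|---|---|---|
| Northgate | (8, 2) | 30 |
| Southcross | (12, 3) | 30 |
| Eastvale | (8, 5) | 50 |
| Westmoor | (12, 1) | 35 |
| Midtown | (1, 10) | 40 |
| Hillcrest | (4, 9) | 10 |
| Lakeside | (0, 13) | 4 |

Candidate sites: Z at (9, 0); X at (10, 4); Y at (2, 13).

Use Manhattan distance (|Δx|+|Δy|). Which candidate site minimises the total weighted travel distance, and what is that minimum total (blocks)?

Total weighted distance at each candidate:
  Z (9, 0): total = 1658
  X (10, 4): total = 1321
  Y (2, 13): total = 2808
Minimum is at X with total 1321 blocks.

X, total 1321 blocks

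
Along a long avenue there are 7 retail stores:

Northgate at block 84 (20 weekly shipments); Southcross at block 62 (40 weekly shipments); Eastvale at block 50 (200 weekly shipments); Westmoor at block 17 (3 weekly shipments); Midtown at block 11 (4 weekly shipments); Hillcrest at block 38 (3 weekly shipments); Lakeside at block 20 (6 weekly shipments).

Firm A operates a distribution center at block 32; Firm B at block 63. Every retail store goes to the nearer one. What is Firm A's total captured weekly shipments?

The indifferent point is the midpoint (32+63)/2 = 47.5; retail stores left of it (closer to Firm A at 32) go to Firm A, those right go to Firm B.
  Midtown at 11 (w=4) → Firm A
  Westmoor at 17 (w=3) → Firm A
  Lakeside at 20 (w=6) → Firm A
  Hillcrest at 38 (w=3) → Firm A
  Eastvale at 50 (w=200) → Firm B
  Southcross at 62 (w=40) → Firm B
  Northgate at 84 (w=20) → Firm B
Firm A captures 16; Firm B captures 260.

16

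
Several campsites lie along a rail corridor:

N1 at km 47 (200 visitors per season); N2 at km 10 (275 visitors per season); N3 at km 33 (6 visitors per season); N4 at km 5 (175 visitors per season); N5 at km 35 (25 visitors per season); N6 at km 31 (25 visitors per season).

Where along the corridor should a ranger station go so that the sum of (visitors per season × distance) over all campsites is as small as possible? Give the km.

For a sum of weighted absolute distances on a line, the optimum is the weighted median (not the mean). Total weight W = 706; half-weight = 353.
Sort by position and accumulate weight:
  km 5 (N4, w=175) → cum 175
  km 10 (N2, w=275) → cum 450  ≥ 353 → median here
  km 31 (N6, w=25) → cum 475
  km 33 (N3, w=6) → cum 481
  km 35 (N5, w=25) → cum 506
  km 47 (N1, w=200) → cum 706
Optimal location: km 10.

x = 10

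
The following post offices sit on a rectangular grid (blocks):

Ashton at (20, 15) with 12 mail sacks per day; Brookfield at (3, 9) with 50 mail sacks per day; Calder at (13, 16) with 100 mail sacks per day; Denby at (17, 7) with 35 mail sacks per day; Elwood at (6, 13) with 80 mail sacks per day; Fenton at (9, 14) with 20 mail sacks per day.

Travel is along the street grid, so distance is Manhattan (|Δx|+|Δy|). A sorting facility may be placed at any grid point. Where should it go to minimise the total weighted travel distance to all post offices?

(9, 13)

Manhattan distance separates: Σwᵢ(|x−xᵢ|+|y−yᵢ|) = Σwᵢ|x−xᵢ| + Σwᵢ|y−yᵢ|, so x and y are optimised independently as 1-D weighted medians.
Total weight W = 297; half = 148.5.
x-coordinate, sorted with cumulative weight:
  x=3 (Brookfield, w=50) cum 50
  x=6 (Elwood, w=80) cum 130
  x=9 (Fenton, w=20) cum 150  ← median
  x=13 (Calder, w=100) cum 250
  x=17 (Denby, w=35) cum 285
  x=20 (Ashton, w=12) cum 297
⇒ x* = 9
y-coordinate, sorted with cumulative weight:
  y=7 (Denby, w=35) cum 35
  y=9 (Brookfield, w=50) cum 85
  y=13 (Elwood, w=80) cum 165  ← median
  y=14 (Fenton, w=20) cum 185
  y=15 (Ashton, w=12) cum 197
  y=16 (Calder, w=100) cum 297
⇒ y* = 13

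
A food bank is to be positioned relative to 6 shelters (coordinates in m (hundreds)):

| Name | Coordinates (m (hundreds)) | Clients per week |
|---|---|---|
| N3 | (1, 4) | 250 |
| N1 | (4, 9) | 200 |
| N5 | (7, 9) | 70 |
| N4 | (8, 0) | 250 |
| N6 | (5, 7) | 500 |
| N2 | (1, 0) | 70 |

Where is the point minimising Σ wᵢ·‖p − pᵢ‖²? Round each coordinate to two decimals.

(4.56, 5.17)

The minimiser of Σwᵢ‖p−pᵢ‖² is the weighted centroid p* = (Σwᵢpᵢ)/(Σwᵢ).
Σwᵢ = 1340.
Σwᵢxᵢ = 250·1 + 200·4 + 70·7 + 250·8 + 500·5 + 70·1 = 6110.
Σwᵢyᵢ = 250·4 + 200·9 + 70·9 + 250·0 + 500·7 + 70·0 = 6930.
x* = 6110/1340 = 4.56, y* = 6930/1340 = 5.17.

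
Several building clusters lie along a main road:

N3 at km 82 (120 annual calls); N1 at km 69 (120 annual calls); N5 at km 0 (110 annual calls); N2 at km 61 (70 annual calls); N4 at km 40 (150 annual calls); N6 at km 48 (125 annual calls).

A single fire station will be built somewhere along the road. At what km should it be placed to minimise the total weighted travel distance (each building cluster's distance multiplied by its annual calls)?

x = 48

For a sum of weighted absolute distances on a line, the optimum is the weighted median (not the mean). Total weight W = 695; half-weight = 347.5.
Sort by position and accumulate weight:
  km 0 (N5, w=110) → cum 110
  km 40 (N4, w=150) → cum 260
  km 48 (N6, w=125) → cum 385  ≥ 347.5 → median here
  km 61 (N2, w=70) → cum 455
  km 69 (N1, w=120) → cum 575
  km 82 (N3, w=120) → cum 695
Optimal location: km 48.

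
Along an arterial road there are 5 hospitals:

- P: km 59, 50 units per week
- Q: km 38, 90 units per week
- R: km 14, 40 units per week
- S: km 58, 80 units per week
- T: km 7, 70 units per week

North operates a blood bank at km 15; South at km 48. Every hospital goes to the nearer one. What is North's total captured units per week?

110

The indifferent point is the midpoint (15+48)/2 = 31.5; hospitals left of it (closer to North at 15) go to North, those right go to South.
  T at 7 (w=70) → North
  R at 14 (w=40) → North
  Q at 38 (w=90) → South
  S at 58 (w=80) → South
  P at 59 (w=50) → South
North captures 110; South captures 220.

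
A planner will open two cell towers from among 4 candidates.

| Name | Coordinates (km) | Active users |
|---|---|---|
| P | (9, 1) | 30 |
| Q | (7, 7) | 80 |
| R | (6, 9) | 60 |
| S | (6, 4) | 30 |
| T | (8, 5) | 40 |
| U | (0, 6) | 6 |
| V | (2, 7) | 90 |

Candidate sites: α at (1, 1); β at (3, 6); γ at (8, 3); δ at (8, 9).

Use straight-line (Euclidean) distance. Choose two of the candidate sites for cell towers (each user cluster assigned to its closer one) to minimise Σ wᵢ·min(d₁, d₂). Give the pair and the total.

Evaluate every pair (each demand assigned to the nearer of the two):
  {β, γ}: total = 943.9
  {β, δ}: total = 946.6
  {γ, δ}: total = 1133.5
  {α, β}: total = 1276.1
  {α, δ}: total = 1438.5
  {α, γ}: total = 1501.5
Best pair: {β, γ} with total 943.9.

{β, γ}, total 943.9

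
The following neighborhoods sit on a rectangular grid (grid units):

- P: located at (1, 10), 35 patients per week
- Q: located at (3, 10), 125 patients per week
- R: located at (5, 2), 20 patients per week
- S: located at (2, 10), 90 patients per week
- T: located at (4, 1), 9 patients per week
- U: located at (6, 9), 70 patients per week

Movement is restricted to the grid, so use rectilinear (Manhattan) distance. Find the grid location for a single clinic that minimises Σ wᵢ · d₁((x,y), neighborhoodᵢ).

(3, 10)

Manhattan distance separates: Σwᵢ(|x−xᵢ|+|y−yᵢ|) = Σwᵢ|x−xᵢ| + Σwᵢ|y−yᵢ|, so x and y are optimised independently as 1-D weighted medians.
Total weight W = 349; half = 174.5.
x-coordinate, sorted with cumulative weight:
  x=1 (P, w=35) cum 35
  x=2 (S, w=90) cum 125
  x=3 (Q, w=125) cum 250  ← median
  x=4 (T, w=9) cum 259
  x=5 (R, w=20) cum 279
  x=6 (U, w=70) cum 349
⇒ x* = 3
y-coordinate, sorted with cumulative weight:
  y=1 (T, w=9) cum 9
  y=2 (R, w=20) cum 29
  y=9 (U, w=70) cum 99
  y=10 (P, w=35) cum 134
  y=10 (Q, w=125) cum 259  ← median
  y=10 (S, w=90) cum 349
⇒ y* = 10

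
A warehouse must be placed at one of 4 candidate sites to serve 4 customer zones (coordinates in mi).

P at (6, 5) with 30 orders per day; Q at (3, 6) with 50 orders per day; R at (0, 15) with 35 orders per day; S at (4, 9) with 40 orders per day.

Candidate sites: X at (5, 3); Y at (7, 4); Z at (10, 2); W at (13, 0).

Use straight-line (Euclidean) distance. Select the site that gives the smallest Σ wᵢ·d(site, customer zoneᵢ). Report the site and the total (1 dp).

Total weighted distance at each candidate:
  X (5, 3): total = 945.7
  Y (7, 4): total = 955.6
  Z (10, 2): total = 1495.9
  W (13, 0): total = 2045.0
Minimum is at X with total 945.7 mi.

X, total 945.7 mi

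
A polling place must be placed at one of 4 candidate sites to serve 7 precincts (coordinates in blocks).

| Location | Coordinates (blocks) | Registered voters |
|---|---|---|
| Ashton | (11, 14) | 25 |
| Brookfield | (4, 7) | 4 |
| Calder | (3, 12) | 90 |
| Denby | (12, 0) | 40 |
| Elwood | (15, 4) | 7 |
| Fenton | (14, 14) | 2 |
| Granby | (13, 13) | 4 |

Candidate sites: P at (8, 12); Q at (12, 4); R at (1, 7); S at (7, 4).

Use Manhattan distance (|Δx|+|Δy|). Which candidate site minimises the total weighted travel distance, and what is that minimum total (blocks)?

P, total 1396 blocks

Total weighted distance at each candidate:
  P (8, 12): total = 1396
  Q (12, 4): total = 2094
  R (1, 7): total = 2018
  S (7, 4): total = 1964
Minimum is at P with total 1396 blocks.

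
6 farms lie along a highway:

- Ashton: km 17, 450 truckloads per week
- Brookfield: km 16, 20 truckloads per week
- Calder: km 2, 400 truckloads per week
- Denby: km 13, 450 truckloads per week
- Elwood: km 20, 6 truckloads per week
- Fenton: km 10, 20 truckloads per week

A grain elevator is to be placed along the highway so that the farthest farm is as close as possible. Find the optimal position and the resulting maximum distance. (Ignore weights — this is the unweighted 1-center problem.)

The 1-center on a line is the midpoint of the two extreme points: leftmost at 2, rightmost at 20.
Optimal location = (2 + 20)/2 = 11; maximum distance = (20 − 2)/2 = 9.

location 11, max distance 9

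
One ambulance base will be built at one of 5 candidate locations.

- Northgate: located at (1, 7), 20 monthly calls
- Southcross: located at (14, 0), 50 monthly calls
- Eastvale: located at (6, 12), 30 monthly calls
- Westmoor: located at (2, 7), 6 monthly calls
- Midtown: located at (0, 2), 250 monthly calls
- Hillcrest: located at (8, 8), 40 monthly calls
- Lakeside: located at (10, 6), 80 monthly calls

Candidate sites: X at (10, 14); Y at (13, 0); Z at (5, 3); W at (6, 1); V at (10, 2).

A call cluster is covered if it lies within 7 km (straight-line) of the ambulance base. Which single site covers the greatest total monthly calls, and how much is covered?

Coverage radius r = 7 km; a point is covered iff (Δx)²+(Δy)² ≤ 7² = 49.
  X (10, 14): covers {Eastvale, Hillcrest} → 70
  Y (13, 0): covers {Southcross, Lakeside} → 130
  Z (5, 3): covers {Northgate, Westmoor, Midtown, Hillcrest, Lakeside} → 396
  W (6, 1): covers {Midtown, Lakeside} → 330
  V (10, 2): covers {Southcross, Hillcrest, Lakeside} → 170
Maximum coverage at Z: 396 monthly calls.

Z, covering 396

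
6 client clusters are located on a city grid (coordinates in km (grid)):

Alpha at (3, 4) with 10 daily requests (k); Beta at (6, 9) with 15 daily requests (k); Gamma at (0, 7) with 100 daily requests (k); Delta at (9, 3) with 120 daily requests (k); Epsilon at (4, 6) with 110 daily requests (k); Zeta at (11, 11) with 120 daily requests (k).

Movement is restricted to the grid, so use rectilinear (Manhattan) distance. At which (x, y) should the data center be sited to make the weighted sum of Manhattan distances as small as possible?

Manhattan distance separates: Σwᵢ(|x−xᵢ|+|y−yᵢ|) = Σwᵢ|x−xᵢ| + Σwᵢ|y−yᵢ|, so x and y are optimised independently as 1-D weighted medians.
Total weight W = 475; half = 237.5.
x-coordinate, sorted with cumulative weight:
  x=0 (Gamma, w=100) cum 100
  x=3 (Alpha, w=10) cum 110
  x=4 (Epsilon, w=110) cum 220
  x=6 (Beta, w=15) cum 235
  x=9 (Delta, w=120) cum 355  ← median
  x=11 (Zeta, w=120) cum 475
⇒ x* = 9
y-coordinate, sorted with cumulative weight:
  y=3 (Delta, w=120) cum 120
  y=4 (Alpha, w=10) cum 130
  y=6 (Epsilon, w=110) cum 240  ← median
  y=7 (Gamma, w=100) cum 340
  y=9 (Beta, w=15) cum 355
  y=11 (Zeta, w=120) cum 475
⇒ y* = 6

(9, 6)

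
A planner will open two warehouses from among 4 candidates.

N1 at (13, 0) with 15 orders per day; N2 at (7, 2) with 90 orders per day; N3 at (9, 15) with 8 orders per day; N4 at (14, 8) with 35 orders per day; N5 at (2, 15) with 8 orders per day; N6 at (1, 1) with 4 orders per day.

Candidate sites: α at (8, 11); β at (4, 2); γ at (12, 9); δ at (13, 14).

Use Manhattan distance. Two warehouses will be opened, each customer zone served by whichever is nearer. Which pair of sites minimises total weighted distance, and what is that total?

Evaluate every pair (each demand assigned to the nearer of the two):
  {β, γ}: total = 733
  {β, δ}: total = 832
  {α, β}: total = 886
  {α, γ}: total = 1343
  {α, δ}: total = 1543
  {γ, δ}: total = 1547
Best pair: {β, γ} with total 733.

{β, γ}, total 733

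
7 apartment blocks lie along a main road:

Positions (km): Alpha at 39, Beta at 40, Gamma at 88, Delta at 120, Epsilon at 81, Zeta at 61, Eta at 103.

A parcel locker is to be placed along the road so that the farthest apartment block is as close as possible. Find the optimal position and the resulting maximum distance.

location 79.5, max distance 40.5

The 1-center on a line is the midpoint of the two extreme points: leftmost at 39, rightmost at 120.
Optimal location = (39 + 120)/2 = 79.5; maximum distance = (120 − 39)/2 = 40.5.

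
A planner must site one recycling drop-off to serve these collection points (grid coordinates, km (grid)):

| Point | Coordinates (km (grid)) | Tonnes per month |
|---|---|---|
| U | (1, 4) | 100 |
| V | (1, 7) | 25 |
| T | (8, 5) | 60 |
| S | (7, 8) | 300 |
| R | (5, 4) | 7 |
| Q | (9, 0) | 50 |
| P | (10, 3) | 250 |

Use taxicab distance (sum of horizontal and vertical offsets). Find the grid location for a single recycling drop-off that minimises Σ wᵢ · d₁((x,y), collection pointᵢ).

Manhattan distance separates: Σwᵢ(|x−xᵢ|+|y−yᵢ|) = Σwᵢ|x−xᵢ| + Σwᵢ|y−yᵢ|, so x and y are optimised independently as 1-D weighted medians.
Total weight W = 792; half = 396.
x-coordinate, sorted with cumulative weight:
  x=1 (U, w=100) cum 100
  x=1 (V, w=25) cum 125
  x=5 (R, w=7) cum 132
  x=7 (S, w=300) cum 432  ← median
  x=8 (T, w=60) cum 492
  x=9 (Q, w=50) cum 542
  x=10 (P, w=250) cum 792
⇒ x* = 7
y-coordinate, sorted with cumulative weight:
  y=0 (Q, w=50) cum 50
  y=3 (P, w=250) cum 300
  y=4 (U, w=100) cum 400  ← median
  y=4 (R, w=7) cum 407
  y=5 (T, w=60) cum 467
  y=7 (V, w=25) cum 492
  y=8 (S, w=300) cum 792
⇒ y* = 4

(7, 4)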